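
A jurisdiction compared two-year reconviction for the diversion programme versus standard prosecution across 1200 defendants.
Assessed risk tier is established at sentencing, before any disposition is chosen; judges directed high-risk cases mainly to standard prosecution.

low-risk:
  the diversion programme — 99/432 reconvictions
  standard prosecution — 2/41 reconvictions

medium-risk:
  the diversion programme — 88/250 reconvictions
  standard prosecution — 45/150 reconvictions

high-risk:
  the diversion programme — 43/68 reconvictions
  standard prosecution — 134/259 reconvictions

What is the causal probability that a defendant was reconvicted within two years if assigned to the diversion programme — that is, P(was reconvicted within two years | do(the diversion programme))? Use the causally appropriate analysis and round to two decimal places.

0.38

standard prosecution is lower inside every assessed risk tier stratum but the diversion programme is lower in aggregate. Whether to stratify depends on how assessed risk tier relates to the disposition.
The imbalance in assessed risk tier arose from how defendants were allocated, not from anything the disposition did; and assessed risk tier independently affects the outcome. The pooled gap is confounded — condition on assessed risk tier.
Standardising the diversion programme to the population assessed risk tier mix: 0.394·99/432 + 0.333·88/250 + 0.273·43/68 = 0.380.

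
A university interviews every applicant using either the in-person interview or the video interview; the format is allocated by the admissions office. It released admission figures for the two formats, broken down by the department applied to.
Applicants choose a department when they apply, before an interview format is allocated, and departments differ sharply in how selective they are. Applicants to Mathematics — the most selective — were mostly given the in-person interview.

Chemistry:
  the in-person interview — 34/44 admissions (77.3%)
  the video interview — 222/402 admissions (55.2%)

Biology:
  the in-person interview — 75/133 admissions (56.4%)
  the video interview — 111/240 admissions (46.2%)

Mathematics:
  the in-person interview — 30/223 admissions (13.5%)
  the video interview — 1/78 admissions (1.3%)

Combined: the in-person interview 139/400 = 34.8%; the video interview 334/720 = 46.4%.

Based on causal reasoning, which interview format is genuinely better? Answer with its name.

The department-specific comparison favours the in-person interview throughout, but the pooled figures favour the video interview. The question is whether to condition on department.
Department differs across interview formats for reasons unrelated to any effect of the interview format itself, and it separately predicts the outcome — a classic confounder. We must compare within department levels.
Within each level — Chemistry: 77.3% vs 55.2%; Biology: 56.4% vs 46.2%; Mathematics: 13.5% vs 1.3% — the in-person interview is higher every time.

the in-person interview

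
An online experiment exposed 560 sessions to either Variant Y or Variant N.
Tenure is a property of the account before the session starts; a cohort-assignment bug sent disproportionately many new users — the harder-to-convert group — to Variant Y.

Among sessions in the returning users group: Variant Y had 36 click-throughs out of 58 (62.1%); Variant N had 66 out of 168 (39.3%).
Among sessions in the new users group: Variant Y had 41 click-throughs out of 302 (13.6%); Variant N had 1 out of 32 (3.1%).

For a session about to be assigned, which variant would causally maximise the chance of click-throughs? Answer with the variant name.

Variant Y

Within every user tenure level Variant Y has the higher rate, yet pooled Variant N does — Simpson's reversal.
User tenure differs across variants for reasons unrelated to any effect of the variant itself, and it separately predicts the outcome — a classic confounder. We must compare within user tenure levels.
Within each level — returning users: 62.1% vs 39.3%; new users: 13.6% vs 3.1% — Variant Y is higher every time.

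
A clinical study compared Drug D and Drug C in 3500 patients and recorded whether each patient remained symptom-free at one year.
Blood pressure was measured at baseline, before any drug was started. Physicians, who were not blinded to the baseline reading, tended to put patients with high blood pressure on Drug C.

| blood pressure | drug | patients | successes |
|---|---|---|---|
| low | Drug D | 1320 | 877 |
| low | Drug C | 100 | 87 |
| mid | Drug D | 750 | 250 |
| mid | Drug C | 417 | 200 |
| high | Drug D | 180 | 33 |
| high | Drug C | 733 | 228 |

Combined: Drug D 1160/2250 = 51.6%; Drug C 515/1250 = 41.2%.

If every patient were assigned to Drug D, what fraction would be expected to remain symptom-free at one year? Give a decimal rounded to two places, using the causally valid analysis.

0.43

Drug C is higher inside every blood pressure stratum but Drug D is higher in aggregate. Whether to stratify depends on how blood pressure relates to the drug.
Here blood pressure is a common cause — it drives both which drug a case falls under and the outcome. The crude comparison mixes populations; the stratum-specific rates are the causally relevant ones.
Standardising Drug D to the population blood pressure mix: 0.406·877/1320 + 0.333·250/750 + 0.261·33/180 = 0.429.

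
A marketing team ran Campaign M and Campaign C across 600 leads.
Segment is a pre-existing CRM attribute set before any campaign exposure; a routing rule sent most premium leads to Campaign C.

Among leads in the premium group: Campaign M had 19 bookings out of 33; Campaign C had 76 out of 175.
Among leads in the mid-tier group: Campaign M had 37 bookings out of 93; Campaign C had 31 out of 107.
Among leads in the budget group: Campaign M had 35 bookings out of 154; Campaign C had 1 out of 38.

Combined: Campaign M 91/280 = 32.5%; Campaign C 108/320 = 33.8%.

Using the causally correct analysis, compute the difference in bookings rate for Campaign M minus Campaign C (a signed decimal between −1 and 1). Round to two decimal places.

+0.15

Customer segment satisfies the back-door criterion: it is not a descendant of the campaign, and it blocks the spurious path from campaign to outcome. Adjusting for it (i.e., using the within-customer segment rates) gives the causal effect.
Adjusting over the population distribution of customer segment: 0.347·(0.576−0.434) + 0.333·(0.398−0.290) + 0.320·(0.227−0.026) = +0.149.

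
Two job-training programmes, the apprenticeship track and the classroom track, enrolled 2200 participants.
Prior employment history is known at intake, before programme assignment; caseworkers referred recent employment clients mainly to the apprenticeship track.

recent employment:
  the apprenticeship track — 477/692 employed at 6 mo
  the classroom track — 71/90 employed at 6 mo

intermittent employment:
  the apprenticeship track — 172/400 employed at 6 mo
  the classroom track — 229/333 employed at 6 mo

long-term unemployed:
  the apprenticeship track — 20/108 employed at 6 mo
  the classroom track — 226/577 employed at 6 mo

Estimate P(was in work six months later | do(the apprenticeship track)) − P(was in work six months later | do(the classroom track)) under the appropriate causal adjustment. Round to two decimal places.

The stratified and pooled comparisons disagree (the classroom track wins within each prior employment history; the apprenticeship track wins overall), so the answer turns on the causal role of prior employment history.
Prior employment history differs across programmes for reasons unrelated to any effect of the programme itself, and it separately predicts the outcome — a classic confounder. We must compare within prior employment history levels.
Adjusting over the population distribution of prior employment history: 0.355·(0.689−0.789) + 0.333·(0.430−0.688) + 0.311·(0.185−0.392) = -0.186.

-0.19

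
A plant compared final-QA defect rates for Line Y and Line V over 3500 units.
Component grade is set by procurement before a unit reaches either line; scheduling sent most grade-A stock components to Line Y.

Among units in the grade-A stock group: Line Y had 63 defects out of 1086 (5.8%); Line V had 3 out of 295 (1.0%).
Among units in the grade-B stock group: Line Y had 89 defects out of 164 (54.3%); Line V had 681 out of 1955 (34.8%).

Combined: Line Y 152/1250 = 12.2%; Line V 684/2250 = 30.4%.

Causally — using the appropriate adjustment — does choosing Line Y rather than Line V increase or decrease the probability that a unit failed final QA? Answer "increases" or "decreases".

Within every component grade level Line V has the lower rate, yet pooled Line Y does — Simpson's reversal.
Nothing the line does changes component grade; the imbalance is an allocation artefact. With component grade also predicting the outcome, the pooled figure is confounded, and the within-stratum comparison is the causal one.
Within each level — grade-A stock: 5.8% vs 1.0%; grade-B stock: 54.3% vs 34.8% — Line V is lower every time.

increases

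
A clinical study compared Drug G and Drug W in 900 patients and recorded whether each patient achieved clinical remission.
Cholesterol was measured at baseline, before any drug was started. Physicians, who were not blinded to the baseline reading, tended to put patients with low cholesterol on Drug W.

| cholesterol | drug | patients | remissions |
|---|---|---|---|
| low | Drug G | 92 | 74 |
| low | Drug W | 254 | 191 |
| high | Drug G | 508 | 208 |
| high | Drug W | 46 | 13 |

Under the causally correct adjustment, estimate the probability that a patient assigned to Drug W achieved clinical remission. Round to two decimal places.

Within every cholesterol level Drug G has the higher rate, yet pooled Drug W does — Simpson's reversal.
Cholesterol differs across drugs for reasons unrelated to any effect of the drug itself, and it separately predicts the outcome — a classic confounder. We must compare within cholesterol levels.
Standardising Drug W to the population cholesterol mix: 0.384·191/254 + 0.616·13/46 = 0.463.

0.46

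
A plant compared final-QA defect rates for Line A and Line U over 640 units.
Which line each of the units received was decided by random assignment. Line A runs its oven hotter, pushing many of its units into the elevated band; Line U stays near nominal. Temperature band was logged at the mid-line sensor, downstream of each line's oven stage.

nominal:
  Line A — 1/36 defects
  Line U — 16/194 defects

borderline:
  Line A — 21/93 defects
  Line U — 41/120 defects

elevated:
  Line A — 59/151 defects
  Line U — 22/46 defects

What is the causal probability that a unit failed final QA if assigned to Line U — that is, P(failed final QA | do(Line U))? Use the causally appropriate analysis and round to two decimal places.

0.22

The stratified and pooled comparisons disagree (Line A wins within each in-process temperature band; Line U wins overall), so the answer turns on the causal role of in-process temperature band.
In-process temperature band is downstream of the line. One should not condition on a consequence of treatment, so the overall rates are the right comparison.
So P(outcome | do(Line U)) is just the pooled rate for Line U: 79/360 = 0.219.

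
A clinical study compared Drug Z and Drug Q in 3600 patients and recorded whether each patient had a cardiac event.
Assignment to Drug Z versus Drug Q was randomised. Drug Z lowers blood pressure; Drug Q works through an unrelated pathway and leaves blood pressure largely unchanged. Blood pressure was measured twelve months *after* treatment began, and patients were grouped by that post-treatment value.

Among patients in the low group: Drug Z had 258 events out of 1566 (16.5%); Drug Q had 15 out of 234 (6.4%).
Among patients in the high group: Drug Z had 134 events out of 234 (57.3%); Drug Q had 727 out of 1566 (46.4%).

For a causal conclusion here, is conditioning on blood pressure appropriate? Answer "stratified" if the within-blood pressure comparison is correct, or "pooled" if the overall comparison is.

pooled

Blood pressure is downstream of the drug. One should not condition on a consequence of treatment, so the overall rates are the right comparison.
Pooled: Drug Z 21.8% vs Drug Q 41.2%; Drug Z is lower overall.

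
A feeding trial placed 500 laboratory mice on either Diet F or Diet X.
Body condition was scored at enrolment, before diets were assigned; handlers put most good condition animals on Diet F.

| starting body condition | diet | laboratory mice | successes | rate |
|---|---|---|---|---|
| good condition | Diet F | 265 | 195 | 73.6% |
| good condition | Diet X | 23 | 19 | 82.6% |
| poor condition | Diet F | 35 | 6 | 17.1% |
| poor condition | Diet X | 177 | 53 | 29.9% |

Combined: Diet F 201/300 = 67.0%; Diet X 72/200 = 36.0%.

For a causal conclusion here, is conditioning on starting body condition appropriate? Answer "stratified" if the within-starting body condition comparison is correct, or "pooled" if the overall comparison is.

Nothing the diet does changes starting body condition; the imbalance is an allocation artefact. With starting body condition also predicting the outcome, the pooled figure is confounded, and the within-stratum comparison is the causal one.
Within each level — good condition: 73.6% vs 82.6%; poor condition: 17.1% vs 29.9% — Diet X is higher every time.

stratified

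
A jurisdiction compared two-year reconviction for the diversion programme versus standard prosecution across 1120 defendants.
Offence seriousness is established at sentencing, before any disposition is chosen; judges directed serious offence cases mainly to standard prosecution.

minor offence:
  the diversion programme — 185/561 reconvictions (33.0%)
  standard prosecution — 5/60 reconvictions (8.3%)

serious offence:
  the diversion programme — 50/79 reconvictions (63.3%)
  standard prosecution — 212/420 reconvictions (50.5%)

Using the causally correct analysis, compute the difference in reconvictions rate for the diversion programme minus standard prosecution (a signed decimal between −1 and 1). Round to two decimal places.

Since offence seriousness is a pre-existing factor (not a product of the disposition) and it affects the outcome on its own, it is a confounder. The stratified rates, not the pooled rate, identify the causal effect.
Adjusting over the population distribution of offence seriousness: 0.554·(0.330−0.083) + 0.446·(0.633−0.505) = +0.194.

+0.19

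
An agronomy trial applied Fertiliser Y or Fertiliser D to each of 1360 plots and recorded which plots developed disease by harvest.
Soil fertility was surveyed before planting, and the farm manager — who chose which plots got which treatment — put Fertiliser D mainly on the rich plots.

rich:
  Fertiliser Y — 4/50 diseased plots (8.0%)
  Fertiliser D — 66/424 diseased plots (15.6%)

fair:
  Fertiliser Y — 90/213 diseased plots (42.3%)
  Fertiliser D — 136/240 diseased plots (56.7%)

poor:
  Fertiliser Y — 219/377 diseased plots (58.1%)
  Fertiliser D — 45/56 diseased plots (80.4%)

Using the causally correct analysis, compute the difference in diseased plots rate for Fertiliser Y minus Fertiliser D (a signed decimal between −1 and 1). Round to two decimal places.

-0.15

Here soil fertility is a common cause — it drives both which fertiliser a case falls under and the outcome. The crude comparison mixes populations; the stratum-specific rates are the causally relevant ones.
Adjusting over the population distribution of soil fertility: 0.349·(0.080−0.156) + 0.333·(0.423−0.567) + 0.318·(0.581−0.804) = -0.145.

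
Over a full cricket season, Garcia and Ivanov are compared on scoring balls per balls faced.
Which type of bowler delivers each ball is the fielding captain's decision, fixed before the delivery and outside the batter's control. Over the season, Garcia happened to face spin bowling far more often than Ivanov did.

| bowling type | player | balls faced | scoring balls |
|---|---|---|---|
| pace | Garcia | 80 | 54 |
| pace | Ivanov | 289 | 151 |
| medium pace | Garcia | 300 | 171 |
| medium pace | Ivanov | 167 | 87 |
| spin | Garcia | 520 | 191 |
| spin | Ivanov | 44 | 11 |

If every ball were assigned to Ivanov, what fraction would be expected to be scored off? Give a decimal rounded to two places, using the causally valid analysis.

Within every bowling type level Garcia has the higher rate, yet pooled Ivanov does — Simpson's reversal.
Here bowling type is a common cause — it drives both which player a case falls under and the outcome. The crude comparison mixes populations; the stratum-specific rates are the causally relevant ones.
Standardising Ivanov to the population bowling type mix: 0.264·151/289 + 0.334·87/167 + 0.403·11/44 = 0.412.

0.41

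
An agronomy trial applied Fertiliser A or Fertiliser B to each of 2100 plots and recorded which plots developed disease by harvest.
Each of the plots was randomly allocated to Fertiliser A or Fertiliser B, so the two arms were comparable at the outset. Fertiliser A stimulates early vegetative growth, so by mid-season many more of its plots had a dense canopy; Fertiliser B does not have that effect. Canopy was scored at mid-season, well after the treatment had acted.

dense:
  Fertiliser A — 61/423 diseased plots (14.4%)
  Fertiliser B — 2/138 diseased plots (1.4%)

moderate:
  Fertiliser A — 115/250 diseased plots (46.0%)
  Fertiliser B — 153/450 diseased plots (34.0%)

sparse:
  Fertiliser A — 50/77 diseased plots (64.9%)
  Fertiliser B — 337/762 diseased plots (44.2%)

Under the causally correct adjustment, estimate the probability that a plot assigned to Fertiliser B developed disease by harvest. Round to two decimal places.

0.36

The stratified and pooled comparisons disagree (Fertiliser B wins within each mid-season canopy; Fertiliser A wins overall), so the answer turns on the causal role of mid-season canopy.
Mid-season canopy is downstream of the fertiliser. One should not condition on a consequence of treatment, so the overall rates are the right comparison.
So P(outcome | do(Fertiliser B)) is just the pooled rate for Fertiliser B: 492/1350 = 0.364.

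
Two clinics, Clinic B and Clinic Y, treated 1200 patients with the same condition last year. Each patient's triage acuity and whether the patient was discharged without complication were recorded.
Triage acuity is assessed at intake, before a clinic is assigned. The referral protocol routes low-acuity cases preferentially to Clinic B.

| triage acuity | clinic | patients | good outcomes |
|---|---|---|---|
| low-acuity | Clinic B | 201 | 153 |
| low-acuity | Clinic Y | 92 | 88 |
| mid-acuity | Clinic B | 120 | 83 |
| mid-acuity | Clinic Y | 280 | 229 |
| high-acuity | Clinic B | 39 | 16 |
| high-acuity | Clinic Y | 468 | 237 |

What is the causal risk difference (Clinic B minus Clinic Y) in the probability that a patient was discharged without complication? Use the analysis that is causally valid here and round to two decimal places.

-0.13

Clinic Y is higher inside every triage acuity stratum but Clinic B is higher in aggregate. Whether to stratify depends on how triage acuity relates to the clinic.
Since triage acuity is a pre-existing factor (not a product of the clinic) and it affects the outcome on its own, it is a confounder. The stratified rates, not the pooled rate, identify the causal effect.
Adjusting over the population distribution of triage acuity: 0.244·(0.761−0.957) + 0.333·(0.692−0.818) + 0.422·(0.410−0.506) = -0.130.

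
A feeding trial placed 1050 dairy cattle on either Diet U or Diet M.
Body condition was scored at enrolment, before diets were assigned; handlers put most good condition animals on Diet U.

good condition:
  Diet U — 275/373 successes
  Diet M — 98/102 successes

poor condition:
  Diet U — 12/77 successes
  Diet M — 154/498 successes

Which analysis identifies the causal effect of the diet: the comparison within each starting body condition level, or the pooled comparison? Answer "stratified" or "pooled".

stratified

The starting body condition-specific comparison favours Diet M throughout, but the pooled figures favour Diet U. The question is whether to condition on starting body condition.
The imbalance in starting body condition arose from how dairy cattle were allocated, not from anything the diet did; and starting body condition independently affects the outcome. The pooled gap is confounded — condition on starting body condition.
Within each level — good condition: 73.7% vs 96.1%; poor condition: 15.6% vs 30.9% — Diet M is higher every time.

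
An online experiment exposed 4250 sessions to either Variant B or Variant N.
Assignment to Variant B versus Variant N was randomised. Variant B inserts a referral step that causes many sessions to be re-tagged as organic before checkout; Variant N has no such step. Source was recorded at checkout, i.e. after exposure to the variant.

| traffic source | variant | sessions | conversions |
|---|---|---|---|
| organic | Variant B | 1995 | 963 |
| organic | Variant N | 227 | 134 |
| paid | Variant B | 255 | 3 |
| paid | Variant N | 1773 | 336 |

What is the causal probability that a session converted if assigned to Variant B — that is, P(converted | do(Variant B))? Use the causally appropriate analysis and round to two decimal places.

Traffic source is downstream of the variant. One should not condition on a consequence of treatment, so the overall rates are the right comparison.
So P(outcome | do(Variant B)) is just the pooled rate for Variant B: 966/2250 = 0.429.

0.43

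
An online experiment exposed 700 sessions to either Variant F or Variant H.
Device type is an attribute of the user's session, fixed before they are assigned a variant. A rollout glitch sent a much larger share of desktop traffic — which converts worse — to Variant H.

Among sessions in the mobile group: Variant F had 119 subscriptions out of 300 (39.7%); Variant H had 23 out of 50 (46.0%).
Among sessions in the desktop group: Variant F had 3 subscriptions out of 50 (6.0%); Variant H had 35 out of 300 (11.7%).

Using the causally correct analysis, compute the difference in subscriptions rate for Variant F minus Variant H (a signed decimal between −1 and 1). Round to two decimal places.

-0.06

Here device type is a common cause — it drives both which variant a case falls under and the outcome. The crude comparison mixes populations; the stratum-specific rates are the causally relevant ones.
Adjusting over the population distribution of device type: 0.500·(0.397−0.460) + 0.500·(0.060−0.117) = -0.060.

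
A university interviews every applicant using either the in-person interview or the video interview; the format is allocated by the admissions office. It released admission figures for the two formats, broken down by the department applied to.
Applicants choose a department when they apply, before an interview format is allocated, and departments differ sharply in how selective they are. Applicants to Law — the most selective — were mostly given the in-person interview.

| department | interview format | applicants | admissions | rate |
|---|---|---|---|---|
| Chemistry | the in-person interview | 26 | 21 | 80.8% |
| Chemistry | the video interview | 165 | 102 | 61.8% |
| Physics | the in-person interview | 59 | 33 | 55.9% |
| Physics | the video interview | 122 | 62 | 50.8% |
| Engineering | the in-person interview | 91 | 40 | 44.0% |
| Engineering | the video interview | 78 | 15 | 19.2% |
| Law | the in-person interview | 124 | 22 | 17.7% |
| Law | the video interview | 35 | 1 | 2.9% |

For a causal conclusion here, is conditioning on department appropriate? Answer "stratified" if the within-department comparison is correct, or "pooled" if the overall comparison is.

The stratified and pooled comparisons disagree (the in-person interview wins within each department; the video interview wins overall), so the answer turns on the causal role of department.
Here department is a common cause — it drives both which interview format a case falls under and the outcome. The crude comparison mixes populations; the stratum-specific rates are the causally relevant ones.
Within each level — Chemistry: 80.8% vs 61.8%; Physics: 55.9% vs 50.8%; Engineering: 44.0% vs 19.2%; Law: 17.7% vs 2.9% — the in-person interview is higher every time.

stratified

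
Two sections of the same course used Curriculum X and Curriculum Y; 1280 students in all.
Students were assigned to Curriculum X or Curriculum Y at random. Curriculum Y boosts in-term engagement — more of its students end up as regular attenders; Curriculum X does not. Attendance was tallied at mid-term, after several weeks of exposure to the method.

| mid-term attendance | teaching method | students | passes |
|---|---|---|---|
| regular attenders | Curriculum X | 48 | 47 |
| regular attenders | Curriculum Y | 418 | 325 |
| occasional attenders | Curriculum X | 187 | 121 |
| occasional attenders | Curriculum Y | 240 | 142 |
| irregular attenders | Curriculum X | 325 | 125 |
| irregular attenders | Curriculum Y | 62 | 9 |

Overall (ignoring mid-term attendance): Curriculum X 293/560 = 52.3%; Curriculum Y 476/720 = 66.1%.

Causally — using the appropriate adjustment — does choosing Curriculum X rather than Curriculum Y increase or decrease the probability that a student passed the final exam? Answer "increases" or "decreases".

decreases

The stratified and pooled comparisons disagree (Curriculum X wins within each mid-term attendance; Curriculum Y wins overall), so the answer turns on the causal role of mid-term attendance.
Mid-term attendance lies on the pathway teaching method → mid-term attendance → outcome, so adjusting for it blocks the indirect effect. For the total causal effect of teaching method, use the unadjusted pooled rates.
Pooled: Curriculum X 52.3% vs Curriculum Y 66.1%; Curriculum Y is higher overall.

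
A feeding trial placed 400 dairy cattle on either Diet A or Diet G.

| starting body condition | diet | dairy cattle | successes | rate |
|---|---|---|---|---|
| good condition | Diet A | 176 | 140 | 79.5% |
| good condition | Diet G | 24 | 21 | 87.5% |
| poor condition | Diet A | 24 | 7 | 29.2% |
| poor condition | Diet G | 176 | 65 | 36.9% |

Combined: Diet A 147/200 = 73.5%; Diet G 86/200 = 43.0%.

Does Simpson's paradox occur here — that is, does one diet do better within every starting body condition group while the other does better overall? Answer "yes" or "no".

yes

Within each starting body condition level (good condition 79.5% vs 87.5%; poor condition 29.2% vs 36.9%), Diet G has the higher rate every time. Pooled: 73.5% vs 43.0% — Diet A has the higher rate overall. The two comparisons disagree.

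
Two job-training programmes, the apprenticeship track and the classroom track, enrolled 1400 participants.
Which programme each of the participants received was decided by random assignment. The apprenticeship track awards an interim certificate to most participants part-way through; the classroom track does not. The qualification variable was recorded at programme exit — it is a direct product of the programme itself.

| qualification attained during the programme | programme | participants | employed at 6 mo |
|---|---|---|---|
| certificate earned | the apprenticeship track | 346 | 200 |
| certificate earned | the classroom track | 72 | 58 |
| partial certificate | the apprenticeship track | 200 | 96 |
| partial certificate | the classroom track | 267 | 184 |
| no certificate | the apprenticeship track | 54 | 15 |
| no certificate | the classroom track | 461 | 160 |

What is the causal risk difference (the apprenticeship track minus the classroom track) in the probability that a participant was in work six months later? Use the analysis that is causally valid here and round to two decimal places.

+0.02

The qualification attained during the programme-specific comparison favours the classroom track throughout, but the pooled figures favour the apprenticeship track. The question is whether to condition on qualification attained during the programme.
Qualification attained during the programme here is a post-treatment variable shaped by the programme; conditioning on it would introduce bias rather than remove it. The overall comparison is the causal one.
The causal difference is the pooled difference: 0.518 − 0.502 = +0.016.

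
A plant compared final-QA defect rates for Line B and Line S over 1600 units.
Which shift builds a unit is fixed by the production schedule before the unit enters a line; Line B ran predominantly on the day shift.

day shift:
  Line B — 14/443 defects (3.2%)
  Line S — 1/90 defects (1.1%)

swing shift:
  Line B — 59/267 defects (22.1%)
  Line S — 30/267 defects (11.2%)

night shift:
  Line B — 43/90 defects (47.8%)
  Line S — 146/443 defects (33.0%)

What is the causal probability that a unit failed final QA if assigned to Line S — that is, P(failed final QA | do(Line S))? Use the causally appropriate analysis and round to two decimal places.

0.15

The imbalance in shift arose from how units were allocated, not from anything the line did; and shift independently affects the outcome. The pooled gap is confounded — condition on shift.
Standardising Line S to the population shift mix: 0.333·1/90 + 0.334·30/267 + 0.333·146/443 = 0.151.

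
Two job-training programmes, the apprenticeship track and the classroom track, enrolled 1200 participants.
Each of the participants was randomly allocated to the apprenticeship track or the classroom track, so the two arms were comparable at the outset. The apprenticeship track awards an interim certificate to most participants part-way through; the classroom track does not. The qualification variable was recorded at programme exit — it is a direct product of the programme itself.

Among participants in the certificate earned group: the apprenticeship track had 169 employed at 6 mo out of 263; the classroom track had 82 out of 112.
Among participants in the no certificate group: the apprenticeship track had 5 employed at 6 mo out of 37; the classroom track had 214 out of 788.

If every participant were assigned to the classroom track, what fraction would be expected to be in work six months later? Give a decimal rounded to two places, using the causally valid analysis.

0.33

Within every qualification attained during the programme level the classroom track has the higher rate, yet pooled the apprenticeship track does — Simpson's reversal.
Stratifying would compare programmes among participants the programmes themselves sorted into qualification attained during the programme groups — a form of selection on an intermediate. The unconditioned pooled rates give the total causal effect.
So P(outcome | do(the classroom track)) is just the pooled rate for the classroom track: 296/900 = 0.329.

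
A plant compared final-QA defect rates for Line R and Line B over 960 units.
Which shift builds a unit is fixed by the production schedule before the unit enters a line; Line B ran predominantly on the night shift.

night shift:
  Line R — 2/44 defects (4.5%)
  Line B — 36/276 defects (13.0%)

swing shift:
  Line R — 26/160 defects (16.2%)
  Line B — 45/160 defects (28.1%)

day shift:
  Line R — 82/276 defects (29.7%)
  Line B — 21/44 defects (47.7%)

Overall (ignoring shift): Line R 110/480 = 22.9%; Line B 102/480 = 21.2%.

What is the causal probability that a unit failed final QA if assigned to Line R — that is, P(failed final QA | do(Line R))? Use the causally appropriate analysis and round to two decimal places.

0.17

The stratified and pooled comparisons disagree (Line R wins within each shift; Line B wins overall), so the answer turns on the causal role of shift.
Since shift is a pre-existing factor (not a product of the line) and it affects the outcome on its own, it is a confounder. The stratified rates, not the pooled rate, identify the causal effect.
Standardising Line R to the population shift mix: 0.333·2/44 + 0.333·26/160 + 0.333·82/276 = 0.168.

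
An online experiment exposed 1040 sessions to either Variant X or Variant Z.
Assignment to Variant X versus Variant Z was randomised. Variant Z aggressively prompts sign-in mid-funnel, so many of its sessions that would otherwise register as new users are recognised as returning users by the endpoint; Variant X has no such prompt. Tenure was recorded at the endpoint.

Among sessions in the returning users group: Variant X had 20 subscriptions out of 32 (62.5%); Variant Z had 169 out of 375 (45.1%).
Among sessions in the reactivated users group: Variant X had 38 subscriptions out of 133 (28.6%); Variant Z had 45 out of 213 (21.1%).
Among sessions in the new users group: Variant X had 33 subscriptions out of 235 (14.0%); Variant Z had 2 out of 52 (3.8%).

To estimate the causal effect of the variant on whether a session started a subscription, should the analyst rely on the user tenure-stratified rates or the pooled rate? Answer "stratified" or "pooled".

Variant X is higher inside every user tenure stratum but Variant Z is higher in aggregate. Whether to stratify depends on how user tenure relates to the variant.
User tenure here is a post-treatment variable shaped by the variant; conditioning on it would introduce bias rather than remove it. The overall comparison is the causal one.
Pooled: Variant X 22.8% vs Variant Z 33.8%; Variant Z is higher overall.

pooled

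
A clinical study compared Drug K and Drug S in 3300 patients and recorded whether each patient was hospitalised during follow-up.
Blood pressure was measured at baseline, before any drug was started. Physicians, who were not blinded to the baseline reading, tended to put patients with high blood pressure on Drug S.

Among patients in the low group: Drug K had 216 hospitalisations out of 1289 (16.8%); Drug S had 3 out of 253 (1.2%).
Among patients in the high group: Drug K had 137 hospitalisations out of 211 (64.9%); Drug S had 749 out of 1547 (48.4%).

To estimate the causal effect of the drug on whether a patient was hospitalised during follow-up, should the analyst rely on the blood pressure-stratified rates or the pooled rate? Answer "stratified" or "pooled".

Blood pressure satisfies the back-door criterion: it is not a descendant of the drug, and it blocks the spurious path from drug to outcome. Adjusting for it (i.e., using the within-blood pressure rates) gives the causal effect.
Within each level — low: 16.8% vs 1.2%; high: 64.9% vs 48.4% — Drug S is lower every time.

stratified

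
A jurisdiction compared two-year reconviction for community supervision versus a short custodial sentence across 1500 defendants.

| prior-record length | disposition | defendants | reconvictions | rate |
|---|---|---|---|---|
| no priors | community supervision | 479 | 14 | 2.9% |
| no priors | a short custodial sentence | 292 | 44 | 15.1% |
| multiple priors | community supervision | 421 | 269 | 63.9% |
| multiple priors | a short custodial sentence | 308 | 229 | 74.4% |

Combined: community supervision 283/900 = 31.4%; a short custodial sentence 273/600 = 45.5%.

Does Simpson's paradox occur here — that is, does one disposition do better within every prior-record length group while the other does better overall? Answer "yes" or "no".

no

Within each prior-record length level (no priors 2.9% vs 15.1%; multiple priors 63.9% vs 74.4%), community supervision has the lower rate every time. Pooled: 31.4% vs 45.5% — community supervision has the lower rate overall. They agree.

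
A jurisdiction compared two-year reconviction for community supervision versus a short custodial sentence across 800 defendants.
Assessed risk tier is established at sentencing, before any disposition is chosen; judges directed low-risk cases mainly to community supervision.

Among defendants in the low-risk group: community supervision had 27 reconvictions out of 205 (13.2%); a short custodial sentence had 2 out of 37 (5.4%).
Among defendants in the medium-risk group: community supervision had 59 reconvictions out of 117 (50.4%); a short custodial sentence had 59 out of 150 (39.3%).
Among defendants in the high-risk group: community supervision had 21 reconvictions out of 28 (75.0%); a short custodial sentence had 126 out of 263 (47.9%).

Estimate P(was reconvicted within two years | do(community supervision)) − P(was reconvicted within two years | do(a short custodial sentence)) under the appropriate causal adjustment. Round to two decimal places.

a short custodial sentence is lower inside every assessed risk tier stratum but community supervision is lower in aggregate. Whether to stratify depends on how assessed risk tier relates to the disposition.
Assessed risk tier satisfies the back-door criterion: it is not a descendant of the disposition, and it blocks the spurious path from disposition to outcome. Adjusting for it (i.e., using the within-assessed risk tier rates) gives the causal effect.
Adjusting over the population distribution of assessed risk tier: 0.302·(0.132−0.054) + 0.334·(0.504−0.393) + 0.364·(0.750−0.479) = +0.159.

+0.16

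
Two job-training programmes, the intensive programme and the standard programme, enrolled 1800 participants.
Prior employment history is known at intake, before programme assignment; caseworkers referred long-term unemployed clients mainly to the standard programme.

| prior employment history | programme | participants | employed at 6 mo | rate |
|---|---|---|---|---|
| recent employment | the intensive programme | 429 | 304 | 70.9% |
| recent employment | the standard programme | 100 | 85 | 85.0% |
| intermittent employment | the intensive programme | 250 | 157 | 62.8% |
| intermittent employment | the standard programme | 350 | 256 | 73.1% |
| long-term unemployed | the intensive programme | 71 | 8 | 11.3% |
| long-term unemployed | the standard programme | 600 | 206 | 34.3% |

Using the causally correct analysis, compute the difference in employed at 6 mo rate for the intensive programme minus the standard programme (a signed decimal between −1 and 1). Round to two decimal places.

The imbalance in prior employment history arose from how participants were allocated, not from anything the programme did; and prior employment history independently affects the outcome. The pooled gap is confounded — condition on prior employment history.
Adjusting over the population distribution of prior employment history: 0.294·(0.709−0.850) + 0.333·(0.628−0.731) + 0.373·(0.113−0.343) = -0.162.

-0.16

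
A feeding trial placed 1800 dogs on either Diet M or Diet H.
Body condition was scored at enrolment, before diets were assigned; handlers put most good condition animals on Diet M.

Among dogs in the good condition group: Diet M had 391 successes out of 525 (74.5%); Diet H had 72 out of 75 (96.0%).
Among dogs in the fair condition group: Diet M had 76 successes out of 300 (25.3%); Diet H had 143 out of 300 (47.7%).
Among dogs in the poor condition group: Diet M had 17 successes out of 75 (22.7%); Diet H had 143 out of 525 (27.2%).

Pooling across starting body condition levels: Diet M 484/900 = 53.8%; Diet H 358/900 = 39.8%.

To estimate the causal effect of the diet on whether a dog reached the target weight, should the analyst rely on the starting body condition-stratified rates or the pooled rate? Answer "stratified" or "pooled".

Nothing the diet does changes starting body condition; the imbalance is an allocation artefact. With starting body condition also predicting the outcome, the pooled figure is confounded, and the within-stratum comparison is the causal one.
Within each level — good condition: 74.5% vs 96.0%; fair condition: 25.3% vs 47.7%; poor condition: 22.7% vs 27.2% — Diet H is higher every time.

stratified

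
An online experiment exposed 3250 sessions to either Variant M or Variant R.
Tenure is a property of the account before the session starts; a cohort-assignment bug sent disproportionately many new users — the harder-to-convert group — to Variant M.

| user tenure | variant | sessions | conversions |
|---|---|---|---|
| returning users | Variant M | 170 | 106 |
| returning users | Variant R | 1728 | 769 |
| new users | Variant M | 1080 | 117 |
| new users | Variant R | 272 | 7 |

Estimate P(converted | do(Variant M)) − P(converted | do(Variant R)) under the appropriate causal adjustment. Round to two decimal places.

+0.14

The stratified and pooled comparisons disagree (Variant M wins within each user tenure; Variant R wins overall), so the answer turns on the causal role of user tenure.
User tenure satisfies the back-door criterion: it is not a descendant of the variant, and it blocks the spurious path from variant to outcome. Adjusting for it (i.e., using the within-user tenure rates) gives the causal effect.
Adjusting over the population distribution of user tenure: 0.584·(0.624−0.445) + 0.416·(0.108−0.026) = +0.139.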